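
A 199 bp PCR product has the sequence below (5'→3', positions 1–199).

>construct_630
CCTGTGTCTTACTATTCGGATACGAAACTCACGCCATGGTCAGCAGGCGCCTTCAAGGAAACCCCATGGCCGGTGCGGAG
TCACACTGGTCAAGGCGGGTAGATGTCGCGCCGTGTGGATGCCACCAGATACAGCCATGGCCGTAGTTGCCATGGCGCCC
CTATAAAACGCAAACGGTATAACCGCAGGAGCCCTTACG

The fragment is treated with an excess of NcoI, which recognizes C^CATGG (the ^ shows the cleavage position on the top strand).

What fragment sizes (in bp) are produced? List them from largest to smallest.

71, 49, 34, 30, 15 bp

NcoI sites (CCATGG) start at positions 34, 64, 135, 150.
NcoI cuts after the first base of each site, so after positions 34, 64, 135, 150.
Linear molecule, 4 cuts → 5 fragments:
  1–34 → 34 bp
  35–64 → 30 bp
  65–135 → 71 bp
  136–150 → 15 bp
  151–199 → 49 bp
Sorted largest to smallest: 71, 49, 34, 30, 15 bp.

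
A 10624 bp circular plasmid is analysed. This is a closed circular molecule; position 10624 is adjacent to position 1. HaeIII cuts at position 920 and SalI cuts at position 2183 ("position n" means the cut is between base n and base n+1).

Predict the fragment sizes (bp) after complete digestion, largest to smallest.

9361, 1263 bp

Combined cut positions (sorted): 920, 2183.
Circular molecule, 2 cuts → 2 fragments:
  2183 − 920 = 1263 bp
  wrap: 10624 − 2183 + 920 = 9361 bp
Sorted largest to smallest: 9361, 1263 bp.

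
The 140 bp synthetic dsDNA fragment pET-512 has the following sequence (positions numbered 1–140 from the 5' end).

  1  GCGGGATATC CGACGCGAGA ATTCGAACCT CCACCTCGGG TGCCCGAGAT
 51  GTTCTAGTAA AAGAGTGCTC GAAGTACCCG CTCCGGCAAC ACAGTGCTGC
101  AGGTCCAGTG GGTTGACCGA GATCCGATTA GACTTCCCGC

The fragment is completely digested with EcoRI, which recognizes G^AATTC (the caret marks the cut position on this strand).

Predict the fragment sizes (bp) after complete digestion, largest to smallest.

121, 19 bp

The EcoRI site (GAATTC) starts at position 19.
EcoRI cuts after the first base of each site, so after position 19.
Linear molecule, 1 cut → 2 fragments:
  1–19 → 19 bp
  20–140 → 121 bp
Sorted largest to smallest: 121, 19 bp.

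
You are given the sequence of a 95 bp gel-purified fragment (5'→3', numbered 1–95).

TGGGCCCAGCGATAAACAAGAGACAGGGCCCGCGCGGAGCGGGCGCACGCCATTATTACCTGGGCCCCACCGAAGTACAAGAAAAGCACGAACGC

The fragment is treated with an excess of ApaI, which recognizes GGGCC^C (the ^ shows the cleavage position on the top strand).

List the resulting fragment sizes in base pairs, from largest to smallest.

ApaI sites (GGGCCC) start at positions 2, 26, 62.
ApaI cuts after base 5 of each site (before the last base), so after positions 6, 30, 66.
Linear molecule, 3 cuts → 4 fragments:
  1–6 → 6 bp
  7–30 → 24 bp
  31–66 → 36 bp
  67–95 → 29 bp
Sorted largest to smallest: 36, 29, 24, 6 bp.

36, 29, 24, 6 bp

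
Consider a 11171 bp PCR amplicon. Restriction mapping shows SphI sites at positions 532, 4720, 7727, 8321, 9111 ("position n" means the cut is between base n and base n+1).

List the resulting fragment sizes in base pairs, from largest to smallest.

Linear molecule, 5 cuts → 6 fragments:
  532 − 0 = 532 bp
  4720 − 532 = 4188 bp
  7727 − 4720 = 3007 bp
  8321 − 7727 = 594 bp
  9111 − 8321 = 790 bp
  11171 − 9111 = 2060 bp
Sorted largest to smallest: 4188, 3007, 2060, 790, 594, 532 bp.

4188, 3007, 2060, 790, 594, 532 bp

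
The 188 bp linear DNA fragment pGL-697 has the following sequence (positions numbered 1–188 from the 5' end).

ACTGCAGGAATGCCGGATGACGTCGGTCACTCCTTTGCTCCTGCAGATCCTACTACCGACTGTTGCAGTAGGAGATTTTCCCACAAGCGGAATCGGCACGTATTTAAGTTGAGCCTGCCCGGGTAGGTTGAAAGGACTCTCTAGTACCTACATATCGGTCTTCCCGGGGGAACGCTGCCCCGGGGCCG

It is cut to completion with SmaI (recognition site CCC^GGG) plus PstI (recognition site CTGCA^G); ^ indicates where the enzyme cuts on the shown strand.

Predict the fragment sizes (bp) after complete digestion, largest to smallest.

75, 45, 39, 16, 7, 6 bp

SmaI sites (CCCGGG) start at positions 118, 163, 179.
SmaI cuts after base 3 of each site, so after positions 120, 165, 181.
PstI sites (CTGCAG) start at positions 2, 41.
PstI cuts after base 5 of each site (before the last base), so after positions 6, 45.
Combined cut positions: 6, 45, 120, 165, 181.
Linear molecule, 5 cuts → 6 fragments:
  1–6 → 6 bp
  7–45 → 39 bp
  46–120 → 75 bp
  121–165 → 45 bp
  166–181 → 16 bp
  182–188 → 7 bp
Sorted largest to smallest: 75, 45, 39, 16, 7, 6 bp.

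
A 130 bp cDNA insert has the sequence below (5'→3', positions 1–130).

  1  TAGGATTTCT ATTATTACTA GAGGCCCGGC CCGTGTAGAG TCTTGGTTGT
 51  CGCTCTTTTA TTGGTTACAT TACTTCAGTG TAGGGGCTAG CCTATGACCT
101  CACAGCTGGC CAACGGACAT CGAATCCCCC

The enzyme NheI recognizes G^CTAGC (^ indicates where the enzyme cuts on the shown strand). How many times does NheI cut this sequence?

1

GCTAGC occurs starting at position 86.
NheI cuts at 1 site.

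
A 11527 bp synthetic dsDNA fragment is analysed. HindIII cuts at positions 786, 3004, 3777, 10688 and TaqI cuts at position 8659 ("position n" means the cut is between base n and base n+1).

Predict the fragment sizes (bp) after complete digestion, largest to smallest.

Combined cut positions (sorted): 786, 3004, 3777, 8659, 10688.
Linear molecule, 5 cuts → 6 fragments:
  786 − 0 = 786 bp
  3004 − 786 = 2218 bp
  3777 − 3004 = 773 bp
  8659 − 3777 = 4882 bp
  10688 − 8659 = 2029 bp
  11527 − 10688 = 839 bp
Sorted largest to smallest: 4882, 2218, 2029, 839, 786, 773 bp.

4882, 2218, 2029, 839, 786, 773 bp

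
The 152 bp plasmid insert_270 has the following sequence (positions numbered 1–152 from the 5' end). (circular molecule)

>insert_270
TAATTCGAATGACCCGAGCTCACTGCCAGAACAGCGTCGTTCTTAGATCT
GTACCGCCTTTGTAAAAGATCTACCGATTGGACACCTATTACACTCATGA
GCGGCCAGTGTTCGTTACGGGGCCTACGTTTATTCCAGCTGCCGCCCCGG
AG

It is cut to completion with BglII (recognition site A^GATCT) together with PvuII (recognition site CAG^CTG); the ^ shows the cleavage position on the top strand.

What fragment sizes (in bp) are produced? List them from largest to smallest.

71, 59, 22 bp

BglII sites (AGATCT) start at positions 45, 67.
BglII cuts after the first base of each site, so after positions 45, 67.
The PvuII site (CAGCTG) starts at position 136.
PvuII cuts after base 3 of each site, so after position 138.
Combined cut positions: 45, 67, 138.
Circular molecule, 3 cuts → 3 fragments:
  46–67 → 22 bp
  68–138 → 71 bp
  139–152 then 1–45 → 14 + 45 = 59 bp
Sorted largest to smallest: 71, 59, 22 bp.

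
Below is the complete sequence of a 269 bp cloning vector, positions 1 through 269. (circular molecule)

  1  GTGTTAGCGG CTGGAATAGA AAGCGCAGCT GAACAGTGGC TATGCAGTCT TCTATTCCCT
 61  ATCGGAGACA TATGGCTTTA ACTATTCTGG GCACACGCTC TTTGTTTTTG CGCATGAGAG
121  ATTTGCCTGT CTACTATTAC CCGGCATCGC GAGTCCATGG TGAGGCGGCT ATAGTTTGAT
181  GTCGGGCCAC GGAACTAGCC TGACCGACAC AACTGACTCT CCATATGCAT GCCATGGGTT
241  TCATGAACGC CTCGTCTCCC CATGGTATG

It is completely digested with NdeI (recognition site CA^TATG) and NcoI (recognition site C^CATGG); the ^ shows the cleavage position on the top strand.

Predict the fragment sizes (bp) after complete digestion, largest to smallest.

NdeI sites (CATATG) start at positions 69, 222.
NdeI cuts after base 2 of each site, so after positions 70, 223.
NcoI sites (CCATGG) start at positions 155, 232, 260.
NcoI cuts after the first base of each site, so after positions 155, 232, 260.
Combined cut positions: 70, 155, 223, 232, 260.
Circular molecule, 5 cuts → 5 fragments:
  71–155 → 85 bp
  156–223 → 68 bp
  224–232 → 9 bp
  233–260 → 28 bp
  261–269 then 1–70 → 9 + 70 = 79 bp
Sorted largest to smallest: 85, 79, 68, 28, 9 bp.

85, 79, 68, 28, 9 bp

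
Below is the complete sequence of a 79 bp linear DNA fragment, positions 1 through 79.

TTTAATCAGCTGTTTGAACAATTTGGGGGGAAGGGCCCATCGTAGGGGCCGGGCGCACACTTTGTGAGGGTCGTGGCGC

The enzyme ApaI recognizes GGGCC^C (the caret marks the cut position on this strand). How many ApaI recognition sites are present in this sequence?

1

GGGCCC occurs starting at position 33.
ApaI cuts at 1 site.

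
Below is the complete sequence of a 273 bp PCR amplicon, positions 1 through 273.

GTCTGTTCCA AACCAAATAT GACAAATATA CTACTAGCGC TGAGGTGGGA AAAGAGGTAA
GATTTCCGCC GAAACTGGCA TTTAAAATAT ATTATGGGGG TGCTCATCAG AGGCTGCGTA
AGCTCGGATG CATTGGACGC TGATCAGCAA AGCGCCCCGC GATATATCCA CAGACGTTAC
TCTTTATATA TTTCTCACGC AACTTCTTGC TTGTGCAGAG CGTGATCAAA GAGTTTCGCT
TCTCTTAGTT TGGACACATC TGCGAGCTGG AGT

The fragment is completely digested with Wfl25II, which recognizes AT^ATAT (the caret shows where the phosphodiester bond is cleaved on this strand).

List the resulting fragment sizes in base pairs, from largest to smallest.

88, 86, 75, 24 bp

Wfl25II sites (ATATAT) start at positions 87, 162, 186.
Wfl25II cuts after base 2 of each site, so after positions 88, 163, 187.
Linear molecule, 3 cuts → 4 fragments:
  1–88 → 88 bp
  89–163 → 75 bp
  164–187 → 24 bp
  188–273 → 86 bp
Sorted largest to smallest: 88, 86, 75, 24 bp.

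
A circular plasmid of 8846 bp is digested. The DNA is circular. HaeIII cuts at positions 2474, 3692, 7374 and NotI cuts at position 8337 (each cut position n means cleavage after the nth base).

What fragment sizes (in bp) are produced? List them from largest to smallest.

Combined cut positions (sorted): 2474, 3692, 7374, 8337.
Circular molecule, 4 cuts → 4 fragments:
  3692 − 2474 = 1218 bp
  7374 − 3692 = 3682 bp
  8337 − 7374 = 963 bp
  wrap: 8846 − 8337 + 2474 = 2983 bp
Sorted largest to smallest: 3682, 2983, 1218, 963 bp.

3682, 2983, 1218, 963 bp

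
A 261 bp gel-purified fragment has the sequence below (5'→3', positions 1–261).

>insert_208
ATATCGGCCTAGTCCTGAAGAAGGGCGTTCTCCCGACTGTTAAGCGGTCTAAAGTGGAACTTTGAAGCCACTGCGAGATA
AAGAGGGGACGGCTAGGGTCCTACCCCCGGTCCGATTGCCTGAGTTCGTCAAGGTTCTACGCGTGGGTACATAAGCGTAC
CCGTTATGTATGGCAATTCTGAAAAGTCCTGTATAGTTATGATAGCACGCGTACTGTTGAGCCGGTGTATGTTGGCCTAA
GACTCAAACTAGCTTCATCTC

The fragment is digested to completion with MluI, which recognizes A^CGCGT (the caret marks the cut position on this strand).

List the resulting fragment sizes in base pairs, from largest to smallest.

139, 68, 54 bp

MluI sites (ACGCGT) start at positions 139, 207.
MluI cuts after the first base of each site, so after positions 139, 207.
Linear molecule, 2 cuts → 3 fragments:
  1–139 → 139 bp
  140–207 → 68 bp
  208–261 → 54 bp
Sorted largest to smallest: 139, 68, 54 bp.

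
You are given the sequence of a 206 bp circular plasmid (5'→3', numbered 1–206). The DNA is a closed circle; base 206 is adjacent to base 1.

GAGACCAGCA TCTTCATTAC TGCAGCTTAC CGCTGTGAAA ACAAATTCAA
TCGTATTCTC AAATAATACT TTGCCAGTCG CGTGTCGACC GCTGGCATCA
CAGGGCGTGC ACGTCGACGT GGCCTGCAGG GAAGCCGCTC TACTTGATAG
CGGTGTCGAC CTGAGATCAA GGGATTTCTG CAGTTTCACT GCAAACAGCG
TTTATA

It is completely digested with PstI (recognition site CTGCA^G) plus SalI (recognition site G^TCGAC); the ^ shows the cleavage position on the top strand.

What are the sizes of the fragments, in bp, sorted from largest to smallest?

60, 48, 29, 27, 27, 15 bp

PstI sites (CTGCAG) start at positions 20, 124, 178.
PstI cuts after base 5 of each site (before the last base), so after positions 24, 128, 182.
SalI sites (GTCGAC) start at positions 84, 113, 155.
SalI cuts after the first base of each site, so after positions 84, 113, 155.
Combined cut positions: 24, 84, 113, 128, 155, 182.
Circular molecule, 6 cuts → 6 fragments:
  25–84 → 60 bp
  85–113 → 29 bp
  114–128 → 15 bp
  129–155 → 27 bp
  156–182 → 27 bp
  183–206 then 1–24 → 24 + 24 = 48 bp
Sorted largest to smallest: 60, 48, 29, 27, 27, 15 bp.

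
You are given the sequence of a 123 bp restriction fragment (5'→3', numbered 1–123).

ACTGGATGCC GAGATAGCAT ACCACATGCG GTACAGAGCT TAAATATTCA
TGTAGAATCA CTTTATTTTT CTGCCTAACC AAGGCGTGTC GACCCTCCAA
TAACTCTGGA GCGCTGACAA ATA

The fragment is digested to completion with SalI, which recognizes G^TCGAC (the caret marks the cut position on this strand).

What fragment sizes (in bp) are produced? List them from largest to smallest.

88, 35 bp

The SalI site (GTCGAC) starts at position 88.
SalI cuts after the first base of each site, so after position 88.
Linear molecule, 1 cut → 2 fragments:
  1–88 → 88 bp
  89–123 → 35 bp
Sorted largest to smallest: 88, 35 bp.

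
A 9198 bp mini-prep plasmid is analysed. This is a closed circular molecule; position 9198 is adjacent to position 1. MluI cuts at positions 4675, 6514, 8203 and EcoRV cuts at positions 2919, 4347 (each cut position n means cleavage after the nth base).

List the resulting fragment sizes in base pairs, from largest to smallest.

Combined cut positions (sorted): 2919, 4347, 4675, 6514, 8203.
Circular molecule, 5 cuts → 5 fragments:
  4347 − 2919 = 1428 bp
  4675 − 4347 = 328 bp
  6514 − 4675 = 1839 bp
  8203 − 6514 = 1689 bp
  wrap: 9198 − 8203 + 2919 = 3914 bp
Sorted largest to smallest: 3914, 1839, 1689, 1428, 328 bp.

3914, 1839, 1689, 1428, 328 bp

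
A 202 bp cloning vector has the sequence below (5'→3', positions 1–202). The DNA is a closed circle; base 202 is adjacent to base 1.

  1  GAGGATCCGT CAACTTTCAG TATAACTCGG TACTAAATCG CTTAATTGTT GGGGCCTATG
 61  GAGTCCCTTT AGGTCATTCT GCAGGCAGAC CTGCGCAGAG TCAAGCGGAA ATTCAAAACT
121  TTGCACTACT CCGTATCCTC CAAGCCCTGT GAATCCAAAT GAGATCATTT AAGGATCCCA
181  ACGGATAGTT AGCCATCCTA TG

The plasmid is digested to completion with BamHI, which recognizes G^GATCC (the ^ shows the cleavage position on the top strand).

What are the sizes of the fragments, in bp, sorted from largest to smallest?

BamHI sites (GGATCC) start at positions 3, 173.
BamHI cuts after the first base of each site, so after positions 3, 173.
Circular molecule, 2 cuts → 2 fragments:
  4–173 → 170 bp
  174–202 then 1–3 → 29 + 3 = 32 bp
Sorted largest to smallest: 170, 32 bp.

170, 32 bp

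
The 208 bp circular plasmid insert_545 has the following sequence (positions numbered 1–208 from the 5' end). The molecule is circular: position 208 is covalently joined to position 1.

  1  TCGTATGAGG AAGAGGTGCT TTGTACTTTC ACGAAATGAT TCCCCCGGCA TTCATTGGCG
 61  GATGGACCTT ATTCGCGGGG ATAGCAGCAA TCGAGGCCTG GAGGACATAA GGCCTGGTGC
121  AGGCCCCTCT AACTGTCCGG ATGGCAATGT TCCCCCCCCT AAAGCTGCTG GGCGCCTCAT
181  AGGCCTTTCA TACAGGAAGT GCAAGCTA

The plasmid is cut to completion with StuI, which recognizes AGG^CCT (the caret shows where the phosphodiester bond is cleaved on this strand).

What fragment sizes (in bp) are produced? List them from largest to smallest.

121, 71, 16 bp

StuI sites (AGGCCT) start at positions 94, 110, 181.
StuI cuts after base 3 of each site, so after positions 96, 112, 183.
Circular molecule, 3 cuts → 3 fragments:
  97–112 → 16 bp
  113–183 → 71 bp
  184–208 then 1–96 → 25 + 96 = 121 bp
Sorted largest to smallest: 121, 71, 16 bp.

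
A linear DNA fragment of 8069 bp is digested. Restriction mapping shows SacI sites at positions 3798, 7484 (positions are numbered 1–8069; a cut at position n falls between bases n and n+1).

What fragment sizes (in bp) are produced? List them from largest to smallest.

Linear molecule, 2 cuts → 3 fragments:
  3798 − 0 = 3798 bp
  7484 − 3798 = 3686 bp
  8069 − 7484 = 585 bp
Sorted largest to smallest: 3798, 3686, 585 bp.

3798, 3686, 585 bp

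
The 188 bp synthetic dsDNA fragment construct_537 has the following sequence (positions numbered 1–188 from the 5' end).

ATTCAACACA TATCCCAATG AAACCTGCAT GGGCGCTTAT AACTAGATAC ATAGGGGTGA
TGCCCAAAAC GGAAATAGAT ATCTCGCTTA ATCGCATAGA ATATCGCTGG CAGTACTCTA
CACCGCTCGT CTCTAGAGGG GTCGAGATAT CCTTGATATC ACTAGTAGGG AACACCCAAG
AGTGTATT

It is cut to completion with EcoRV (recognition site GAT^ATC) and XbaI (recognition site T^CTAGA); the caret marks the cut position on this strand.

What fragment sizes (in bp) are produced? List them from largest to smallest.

EcoRV sites (GATATC) start at positions 78, 146, 155.
EcoRV cuts after base 3 of each site, so after positions 80, 148, 157.
The XbaI site (TCTAGA) starts at position 132.
XbaI cuts after the first base of each site, so after position 132.
Combined cut positions: 80, 132, 148, 157.
Linear molecule, 4 cuts → 5 fragments:
  1–80 → 80 bp
  81–132 → 52 bp
  133–148 → 16 bp
  149–157 → 9 bp
  158–188 → 31 bp
Sorted largest to smallest: 80, 52, 31, 16, 9 bp.

80, 52, 31, 16, 9 bp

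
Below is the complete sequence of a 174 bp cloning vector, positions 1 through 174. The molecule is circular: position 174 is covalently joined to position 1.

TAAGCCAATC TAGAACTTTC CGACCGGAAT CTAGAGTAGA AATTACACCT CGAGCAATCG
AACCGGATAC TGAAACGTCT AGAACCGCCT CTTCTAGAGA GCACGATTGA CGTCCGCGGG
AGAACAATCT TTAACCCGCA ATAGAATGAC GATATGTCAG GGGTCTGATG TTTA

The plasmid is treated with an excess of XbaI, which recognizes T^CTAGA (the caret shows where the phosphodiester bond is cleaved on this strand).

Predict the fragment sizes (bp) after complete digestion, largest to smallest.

XbaI sites (TCTAGA) start at positions 9, 30, 78, 93.
XbaI cuts after the first base of each site, so after positions 9, 30, 78, 93.
Circular molecule, 4 cuts → 4 fragments:
  10–30 → 21 bp
  31–78 → 48 bp
  79–93 → 15 bp
  94–174 then 1–9 → 81 + 9 = 90 bp
Sorted largest to smallest: 90, 48, 21, 15 bp.

90, 48, 21, 15 bp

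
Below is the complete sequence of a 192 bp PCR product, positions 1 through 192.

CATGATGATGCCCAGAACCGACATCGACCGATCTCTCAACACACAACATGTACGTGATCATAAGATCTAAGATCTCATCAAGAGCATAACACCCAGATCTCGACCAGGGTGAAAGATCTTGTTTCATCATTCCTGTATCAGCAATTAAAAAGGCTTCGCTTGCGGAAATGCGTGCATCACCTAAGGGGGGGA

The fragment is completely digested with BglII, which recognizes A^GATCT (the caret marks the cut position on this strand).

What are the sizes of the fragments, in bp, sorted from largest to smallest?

78, 63, 25, 19, 7 bp

BglII sites (AGATCT) start at positions 63, 70, 95, 114.
BglII cuts after the first base of each site, so after positions 63, 70, 95, 114.
Linear molecule, 4 cuts → 5 fragments:
  1–63 → 63 bp
  64–70 → 7 bp
  71–95 → 25 bp
  96–114 → 19 bp
  115–192 → 78 bp
Sorted largest to smallest: 78, 63, 25, 19, 7 bp.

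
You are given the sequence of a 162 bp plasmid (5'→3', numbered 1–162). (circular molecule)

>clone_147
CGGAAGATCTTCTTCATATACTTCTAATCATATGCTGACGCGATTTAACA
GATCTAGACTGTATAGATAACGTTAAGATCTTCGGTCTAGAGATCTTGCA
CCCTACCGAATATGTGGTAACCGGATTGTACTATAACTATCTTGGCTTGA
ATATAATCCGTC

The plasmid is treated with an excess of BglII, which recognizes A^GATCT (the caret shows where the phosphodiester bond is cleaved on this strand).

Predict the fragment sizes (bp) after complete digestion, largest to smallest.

76, 45, 26, 15 bp

BglII sites (AGATCT) start at positions 5, 50, 76, 91.
BglII cuts after the first base of each site, so after positions 5, 50, 76, 91.
Circular molecule, 4 cuts → 4 fragments:
  6–50 → 45 bp
  51–76 → 26 bp
  77–91 → 15 bp
  92–162 then 1–5 → 71 + 5 = 76 bp
Sorted largest to smallest: 76, 45, 26, 15 bp.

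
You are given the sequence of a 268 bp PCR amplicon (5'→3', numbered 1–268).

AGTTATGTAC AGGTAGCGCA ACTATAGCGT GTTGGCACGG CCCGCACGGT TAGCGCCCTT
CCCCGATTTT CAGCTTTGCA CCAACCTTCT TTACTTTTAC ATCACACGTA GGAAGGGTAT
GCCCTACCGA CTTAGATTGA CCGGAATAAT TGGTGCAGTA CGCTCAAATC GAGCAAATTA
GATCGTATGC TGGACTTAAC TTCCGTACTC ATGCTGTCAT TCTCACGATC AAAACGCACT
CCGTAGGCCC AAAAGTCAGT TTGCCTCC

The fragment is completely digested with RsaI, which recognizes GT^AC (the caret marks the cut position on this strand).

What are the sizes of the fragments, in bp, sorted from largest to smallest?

RsaI sites (GTAC) start at positions 7, 158, 205.
RsaI cuts after base 2 of each site, so after positions 8, 159, 206.
Linear molecule, 3 cuts → 4 fragments:
  1–8 → 8 bp
  9–159 → 151 bp
  160–206 → 47 bp
  207–268 → 62 bp
Sorted largest to smallest: 151, 62, 47, 8 bp.

151, 62, 47, 8 bp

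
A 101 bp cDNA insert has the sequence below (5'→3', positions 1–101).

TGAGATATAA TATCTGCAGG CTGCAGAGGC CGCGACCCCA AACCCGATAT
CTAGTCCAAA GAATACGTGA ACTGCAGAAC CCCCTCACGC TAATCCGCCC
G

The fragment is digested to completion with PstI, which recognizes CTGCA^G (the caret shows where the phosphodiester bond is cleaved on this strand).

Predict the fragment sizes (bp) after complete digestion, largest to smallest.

PstI sites (CTGCAG) start at positions 14, 21, 72.
PstI cuts after base 5 of each site (before the last base), so after positions 18, 25, 76.
Linear molecule, 3 cuts → 4 fragments:
  1–18 → 18 bp
  19–25 → 7 bp
  26–76 → 51 bp
  77–101 → 25 bp
Sorted largest to smallest: 51, 25, 18, 7 bp.

51, 25, 18, 7 bp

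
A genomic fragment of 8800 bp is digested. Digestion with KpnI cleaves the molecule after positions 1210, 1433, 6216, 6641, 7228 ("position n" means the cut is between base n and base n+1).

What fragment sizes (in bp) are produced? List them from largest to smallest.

Linear molecule, 5 cuts → 6 fragments:
  1210 − 0 = 1210 bp
  1433 − 1210 = 223 bp
  6216 − 1433 = 4783 bp
  6641 − 6216 = 425 bp
  7228 − 6641 = 587 bp
  8800 − 7228 = 1572 bp
Sorted largest to smallest: 4783, 1572, 1210, 587, 425, 223 bp.

4783, 1572, 1210, 587, 425, 223 bp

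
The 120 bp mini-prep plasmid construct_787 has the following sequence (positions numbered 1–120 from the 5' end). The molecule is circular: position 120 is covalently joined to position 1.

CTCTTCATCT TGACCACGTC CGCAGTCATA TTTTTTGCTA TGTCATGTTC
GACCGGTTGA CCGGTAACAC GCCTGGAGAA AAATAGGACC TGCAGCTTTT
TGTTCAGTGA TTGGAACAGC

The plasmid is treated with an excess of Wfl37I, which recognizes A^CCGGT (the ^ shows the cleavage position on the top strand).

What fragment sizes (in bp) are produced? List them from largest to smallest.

112, 8 bp

Wfl37I sites (ACCGGT) start at positions 52, 60.
Wfl37I cuts after the first base of each site, so after positions 52, 60.
Circular molecule, 2 cuts → 2 fragments:
  53–60 → 8 bp
  61–120 then 1–52 → 60 + 52 = 112 bp
Sorted largest to smallest: 112, 8 bp.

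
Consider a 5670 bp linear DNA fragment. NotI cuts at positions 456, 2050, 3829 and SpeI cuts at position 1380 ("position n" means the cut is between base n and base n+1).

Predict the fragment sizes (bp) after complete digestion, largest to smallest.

1841, 1779, 924, 670, 456 bp

Combined cut positions (sorted): 456, 1380, 2050, 3829.
Linear molecule, 4 cuts → 5 fragments:
  456 − 0 = 456 bp
  1380 − 456 = 924 bp
  2050 − 1380 = 670 bp
  3829 − 2050 = 1779 bp
  5670 − 3829 = 1841 bp
Sorted largest to smallest: 1841, 1779, 924, 670, 456 bp.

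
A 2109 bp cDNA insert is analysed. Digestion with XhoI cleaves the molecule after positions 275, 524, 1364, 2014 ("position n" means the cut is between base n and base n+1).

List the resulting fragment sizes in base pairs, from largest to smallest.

Linear molecule, 4 cuts → 5 fragments:
  275 − 0 = 275 bp
  524 − 275 = 249 bp
  1364 − 524 = 840 bp
  2014 − 1364 = 650 bp
  2109 − 2014 = 95 bp
Sorted largest to smallest: 840, 650, 275, 249, 95 bp.

840, 650, 275, 249, 95 bp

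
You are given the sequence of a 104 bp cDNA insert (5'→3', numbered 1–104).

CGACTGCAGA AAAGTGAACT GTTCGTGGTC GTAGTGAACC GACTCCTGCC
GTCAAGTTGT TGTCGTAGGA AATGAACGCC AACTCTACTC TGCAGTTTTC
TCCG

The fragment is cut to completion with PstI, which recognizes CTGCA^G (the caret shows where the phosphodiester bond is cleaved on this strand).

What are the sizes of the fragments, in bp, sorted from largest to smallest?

PstI sites (CTGCAG) start at positions 4, 90.
PstI cuts after base 5 of each site (before the last base), so after positions 8, 94.
Linear molecule, 2 cuts → 3 fragments:
  1–8 → 8 bp
  9–94 → 86 bp
  95–104 → 10 bp
Sorted largest to smallest: 86, 10, 8 bp.

86, 10, 8 bp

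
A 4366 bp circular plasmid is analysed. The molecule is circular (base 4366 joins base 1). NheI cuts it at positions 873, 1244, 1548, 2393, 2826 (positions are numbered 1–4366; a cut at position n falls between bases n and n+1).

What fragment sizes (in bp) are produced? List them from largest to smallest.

Circular molecule, 5 cuts → 5 fragments:
  1244 − 873 = 371 bp
  1548 − 1244 = 304 bp
  2393 − 1548 = 845 bp
  2826 − 2393 = 433 bp
  wrap: 4366 − 2826 + 873 = 2413 bp
Sorted largest to smallest: 2413, 845, 433, 371, 304 bp.

2413, 845, 433, 371, 304 bp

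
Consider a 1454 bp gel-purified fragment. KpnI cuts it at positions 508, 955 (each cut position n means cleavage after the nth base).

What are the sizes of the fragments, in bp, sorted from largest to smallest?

Linear molecule, 2 cuts → 3 fragments:
  508 − 0 = 508 bp
  955 − 508 = 447 bp
  1454 − 955 = 499 bp
Sorted largest to smallest: 508, 499, 447 bp.

508, 499, 447 bp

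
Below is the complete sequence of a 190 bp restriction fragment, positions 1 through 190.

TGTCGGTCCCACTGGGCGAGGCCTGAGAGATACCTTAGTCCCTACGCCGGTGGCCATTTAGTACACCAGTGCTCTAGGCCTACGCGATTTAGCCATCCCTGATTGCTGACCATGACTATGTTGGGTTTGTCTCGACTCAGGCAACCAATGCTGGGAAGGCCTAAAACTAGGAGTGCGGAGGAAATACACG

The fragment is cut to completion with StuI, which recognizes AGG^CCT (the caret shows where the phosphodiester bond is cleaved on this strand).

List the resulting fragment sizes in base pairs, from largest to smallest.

StuI sites (AGGCCT) start at positions 19, 76, 157.
StuI cuts after base 3 of each site, so after positions 21, 78, 159.
Linear molecule, 3 cuts → 4 fragments:
  1–21 → 21 bp
  22–78 → 57 bp
  79–159 → 81 bp
  160–190 → 31 bp
Sorted largest to smallest: 81, 57, 31, 21 bp.

81, 57, 31, 21 bp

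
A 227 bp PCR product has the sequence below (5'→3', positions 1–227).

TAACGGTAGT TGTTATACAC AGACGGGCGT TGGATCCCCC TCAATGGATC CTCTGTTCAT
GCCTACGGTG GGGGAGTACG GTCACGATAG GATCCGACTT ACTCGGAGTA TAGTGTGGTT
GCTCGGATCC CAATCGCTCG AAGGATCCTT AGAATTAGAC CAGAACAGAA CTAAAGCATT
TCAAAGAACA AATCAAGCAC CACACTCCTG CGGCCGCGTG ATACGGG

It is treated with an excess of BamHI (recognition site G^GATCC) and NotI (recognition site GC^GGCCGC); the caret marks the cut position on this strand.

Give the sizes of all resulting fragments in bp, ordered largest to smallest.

BamHI sites (GGATCC) start at positions 32, 46, 90, 125, 143.
BamHI cuts after the first base of each site, so after positions 32, 46, 90, 125, 143.
The NotI site (GCGGCCGC) starts at position 210.
NotI cuts after base 2 of each site, so after position 211.
Combined cut positions: 32, 46, 90, 125, 143, 211.
Linear molecule, 6 cuts → 7 fragments:
  1–32 → 32 bp
  33–46 → 14 bp
  47–90 → 44 bp
  91–125 → 35 bp
  126–143 → 18 bp
  144–211 → 68 bp
  212–227 → 16 bp
Sorted largest to smallest: 68, 44, 35, 32, 18, 16, 14 bp.

68, 44, 35, 32, 18, 16, 14 bp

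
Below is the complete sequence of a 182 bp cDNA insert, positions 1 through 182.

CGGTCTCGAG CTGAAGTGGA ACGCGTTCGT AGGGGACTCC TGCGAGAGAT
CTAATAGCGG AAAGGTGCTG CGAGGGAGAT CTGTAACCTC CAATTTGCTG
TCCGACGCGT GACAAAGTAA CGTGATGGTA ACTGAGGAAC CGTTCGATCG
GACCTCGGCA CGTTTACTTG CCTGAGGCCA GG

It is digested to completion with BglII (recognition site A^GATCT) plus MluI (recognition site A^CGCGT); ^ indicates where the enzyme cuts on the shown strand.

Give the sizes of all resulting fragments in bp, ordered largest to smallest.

77, 30, 28, 26, 21 bp

BglII sites (AGATCT) start at positions 47, 77.
BglII cuts after the first base of each site, so after positions 47, 77.
MluI sites (ACGCGT) start at positions 21, 105.
MluI cuts after the first base of each site, so after positions 21, 105.
Combined cut positions: 21, 47, 77, 105.
Linear molecule, 4 cuts → 5 fragments:
  1–21 → 21 bp
  22–47 → 26 bp
  48–77 → 30 bp
  78–105 → 28 bp
  106–182 → 77 bp
Sorted largest to smallest: 77, 30, 28, 26, 21 bp.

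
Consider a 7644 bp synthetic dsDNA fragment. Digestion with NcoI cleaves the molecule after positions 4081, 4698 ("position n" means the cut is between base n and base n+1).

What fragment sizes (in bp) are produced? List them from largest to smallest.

4081, 2946, 617 bp

Linear molecule, 2 cuts → 3 fragments:
  4081 − 0 = 4081 bp
  4698 − 4081 = 617 bp
  7644 − 4698 = 2946 bp
Sorted largest to smallest: 4081, 2946, 617 bp.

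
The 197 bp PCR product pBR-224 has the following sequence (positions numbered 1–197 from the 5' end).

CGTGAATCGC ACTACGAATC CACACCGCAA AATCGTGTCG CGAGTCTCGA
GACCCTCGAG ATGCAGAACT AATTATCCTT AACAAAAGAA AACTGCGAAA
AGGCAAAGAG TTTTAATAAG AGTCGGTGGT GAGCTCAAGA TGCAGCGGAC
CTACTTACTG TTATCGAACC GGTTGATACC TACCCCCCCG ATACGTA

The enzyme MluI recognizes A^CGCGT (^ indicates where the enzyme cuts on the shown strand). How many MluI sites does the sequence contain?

No occurrence of ACGCGT is present in the sequence.
MluI does not cut: 0 sites.

0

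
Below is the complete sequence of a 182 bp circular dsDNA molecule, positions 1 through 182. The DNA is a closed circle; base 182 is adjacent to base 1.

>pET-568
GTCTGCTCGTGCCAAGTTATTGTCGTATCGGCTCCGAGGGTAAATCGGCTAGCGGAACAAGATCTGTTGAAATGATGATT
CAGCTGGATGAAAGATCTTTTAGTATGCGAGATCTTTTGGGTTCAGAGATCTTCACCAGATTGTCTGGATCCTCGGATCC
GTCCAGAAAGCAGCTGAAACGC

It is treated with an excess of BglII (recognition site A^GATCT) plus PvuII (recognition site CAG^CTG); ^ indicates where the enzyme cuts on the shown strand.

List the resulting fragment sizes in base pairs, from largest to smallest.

BglII sites (AGATCT) start at positions 60, 93, 110, 127.
BglII cuts after the first base of each site, so after positions 60, 93, 110, 127.
PvuII sites (CAGCTG) start at positions 81, 171.
PvuII cuts after base 3 of each site, so after positions 83, 173.
Combined cut positions: 60, 83, 93, 110, 127, 173.
Circular molecule, 6 cuts → 6 fragments:
  61–83 → 23 bp
  84–93 → 10 bp
  94–110 → 17 bp
  111–127 → 17 bp
  128–173 → 46 bp
  174–182 then 1–60 → 9 + 60 = 69 bp
Sorted largest to smallest: 69, 46, 23, 17, 17, 10 bp.

69, 46, 23, 17, 17, 10 bp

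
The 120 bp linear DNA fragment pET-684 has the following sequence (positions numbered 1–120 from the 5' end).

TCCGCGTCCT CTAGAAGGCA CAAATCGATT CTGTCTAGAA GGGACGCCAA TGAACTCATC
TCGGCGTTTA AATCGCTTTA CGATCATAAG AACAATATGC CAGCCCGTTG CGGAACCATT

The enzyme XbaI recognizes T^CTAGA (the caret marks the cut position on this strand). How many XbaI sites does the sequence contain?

2

TCTAGA occurs starting at positions 10, 34.
XbaI cuts at 2 sites.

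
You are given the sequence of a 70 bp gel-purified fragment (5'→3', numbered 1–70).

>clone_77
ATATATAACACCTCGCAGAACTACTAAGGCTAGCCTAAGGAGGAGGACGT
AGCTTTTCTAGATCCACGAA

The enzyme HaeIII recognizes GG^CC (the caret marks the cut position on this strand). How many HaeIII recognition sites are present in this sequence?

No occurrence of GGCC is present in the sequence.
HaeIII does not cut: 0 sites.

0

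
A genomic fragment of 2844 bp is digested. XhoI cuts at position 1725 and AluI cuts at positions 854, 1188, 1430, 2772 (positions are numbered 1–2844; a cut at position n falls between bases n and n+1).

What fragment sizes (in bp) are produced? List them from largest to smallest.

1047, 854, 334, 295, 242, 72 bp

Combined cut positions (sorted): 854, 1188, 1430, 1725, 2772.
Linear molecule, 5 cuts → 6 fragments:
  854 − 0 = 854 bp
  1188 − 854 = 334 bp
  1430 − 1188 = 242 bp
  1725 − 1430 = 295 bp
  2772 − 1725 = 1047 bp
  2844 − 2772 = 72 bp
Sorted largest to smallest: 1047, 854, 334, 295, 242, 72 bp.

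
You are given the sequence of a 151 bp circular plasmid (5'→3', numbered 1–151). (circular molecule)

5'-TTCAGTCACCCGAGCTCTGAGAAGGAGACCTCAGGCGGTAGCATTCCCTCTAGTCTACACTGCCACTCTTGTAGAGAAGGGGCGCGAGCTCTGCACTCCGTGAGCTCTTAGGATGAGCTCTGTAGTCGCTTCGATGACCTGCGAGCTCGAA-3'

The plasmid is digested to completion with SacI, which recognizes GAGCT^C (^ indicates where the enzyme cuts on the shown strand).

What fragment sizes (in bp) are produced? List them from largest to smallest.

74, 28, 20, 16, 13 bp

SacI sites (GAGCTC) start at positions 12, 86, 102, 115, 143.
SacI cuts after base 5 of each site (before the last base), so after positions 16, 90, 106, 119, 147.
Circular molecule, 5 cuts → 5 fragments:
  17–90 → 74 bp
  91–106 → 16 bp
  107–119 → 13 bp
  120–147 → 28 bp
  148–151 then 1–16 → 4 + 16 = 20 bp
Sorted largest to smallest: 74, 28, 20, 16, 13 bp.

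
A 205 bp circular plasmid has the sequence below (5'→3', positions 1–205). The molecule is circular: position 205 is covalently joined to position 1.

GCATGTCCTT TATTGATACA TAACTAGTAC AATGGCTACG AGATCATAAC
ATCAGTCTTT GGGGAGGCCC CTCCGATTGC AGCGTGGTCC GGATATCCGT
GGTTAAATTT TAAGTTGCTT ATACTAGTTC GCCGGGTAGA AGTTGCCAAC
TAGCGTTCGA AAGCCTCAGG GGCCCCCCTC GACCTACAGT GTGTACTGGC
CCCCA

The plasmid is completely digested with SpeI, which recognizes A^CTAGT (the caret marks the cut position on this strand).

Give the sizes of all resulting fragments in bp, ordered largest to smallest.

105, 100 bp

SpeI sites (ACTAGT) start at positions 23, 123.
SpeI cuts after the first base of each site, so after positions 23, 123.
Circular molecule, 2 cuts → 2 fragments:
  24–123 → 100 bp
  124–205 then 1–23 → 82 + 23 = 105 bp
Sorted largest to smallest: 105, 100 bp.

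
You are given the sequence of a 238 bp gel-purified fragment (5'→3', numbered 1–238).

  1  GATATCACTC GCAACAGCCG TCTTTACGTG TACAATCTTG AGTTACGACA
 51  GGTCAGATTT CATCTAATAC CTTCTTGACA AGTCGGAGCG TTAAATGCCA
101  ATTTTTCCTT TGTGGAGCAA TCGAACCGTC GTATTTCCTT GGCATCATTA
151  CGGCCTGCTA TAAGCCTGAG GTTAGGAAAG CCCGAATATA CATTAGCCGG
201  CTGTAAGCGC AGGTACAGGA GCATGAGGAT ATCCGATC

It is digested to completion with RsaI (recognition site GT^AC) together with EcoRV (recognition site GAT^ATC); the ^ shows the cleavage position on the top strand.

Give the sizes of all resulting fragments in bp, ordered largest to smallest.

RsaI sites (GTAC) start at positions 30, 213.
RsaI cuts after base 2 of each site, so after positions 31, 214.
EcoRV sites (GATATC) start at positions 1, 228.
EcoRV cuts after base 3 of each site, so after positions 3, 230.
Combined cut positions: 3, 31, 214, 230.
Linear molecule, 4 cuts → 5 fragments:
  1–3 → 3 bp
  4–31 → 28 bp
  32–214 → 183 bp
  215–230 → 16 bp
  231–238 → 8 bp
Sorted largest to smallest: 183, 28, 16, 8, 3 bp.

183, 28, 16, 8, 3 bp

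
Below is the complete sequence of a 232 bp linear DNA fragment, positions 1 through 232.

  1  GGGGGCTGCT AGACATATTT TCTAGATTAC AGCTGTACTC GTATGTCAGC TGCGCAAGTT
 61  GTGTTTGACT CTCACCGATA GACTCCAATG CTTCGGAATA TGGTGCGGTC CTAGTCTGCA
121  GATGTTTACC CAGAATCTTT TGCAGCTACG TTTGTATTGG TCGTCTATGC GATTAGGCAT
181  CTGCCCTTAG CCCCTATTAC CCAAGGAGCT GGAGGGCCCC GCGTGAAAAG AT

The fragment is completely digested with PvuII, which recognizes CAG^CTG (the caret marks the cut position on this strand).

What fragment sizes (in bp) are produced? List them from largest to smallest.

183, 32, 17 bp

PvuII sites (CAGCTG) start at positions 30, 47.
PvuII cuts after base 3 of each site, so after positions 32, 49.
Linear molecule, 2 cuts → 3 fragments:
  1–32 → 32 bp
  33–49 → 17 bp
  50–232 → 183 bp
Sorted largest to smallest: 183, 32, 17 bp.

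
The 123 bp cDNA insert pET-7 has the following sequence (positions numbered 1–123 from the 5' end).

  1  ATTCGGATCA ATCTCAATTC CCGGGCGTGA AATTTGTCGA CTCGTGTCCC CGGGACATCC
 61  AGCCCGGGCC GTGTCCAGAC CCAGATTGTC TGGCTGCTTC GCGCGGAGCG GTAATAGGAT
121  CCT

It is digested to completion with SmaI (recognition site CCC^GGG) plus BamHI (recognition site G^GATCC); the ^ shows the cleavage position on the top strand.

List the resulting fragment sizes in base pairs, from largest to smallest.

SmaI sites (CCCGGG) start at positions 20, 49, 63.
SmaI cuts after base 3 of each site, so after positions 22, 51, 65.
The BamHI site (GGATCC) starts at position 117.
BamHI cuts after the first base of each site, so after position 117.
Combined cut positions: 22, 51, 65, 117.
Linear molecule, 4 cuts → 5 fragments:
  1–22 → 22 bp
  23–51 → 29 bp
  52–65 → 14 bp
  66–117 → 52 bp
  118–123 → 6 bp
Sorted largest to smallest: 52, 29, 22, 14, 6 bp.

52, 29, 22, 14, 6 bp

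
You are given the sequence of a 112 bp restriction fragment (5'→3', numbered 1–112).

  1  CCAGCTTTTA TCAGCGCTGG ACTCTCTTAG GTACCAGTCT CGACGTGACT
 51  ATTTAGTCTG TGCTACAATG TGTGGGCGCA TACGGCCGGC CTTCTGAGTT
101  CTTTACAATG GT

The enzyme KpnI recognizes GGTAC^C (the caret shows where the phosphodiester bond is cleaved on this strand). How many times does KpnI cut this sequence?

GGTACC occurs starting at position 30.
KpnI cuts at 1 site.

1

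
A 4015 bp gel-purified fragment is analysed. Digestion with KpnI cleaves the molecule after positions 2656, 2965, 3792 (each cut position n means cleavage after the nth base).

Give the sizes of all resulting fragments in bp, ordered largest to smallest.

2656, 827, 309, 223 bp

Linear molecule, 3 cuts → 4 fragments:
  2656 − 0 = 2656 bp
  2965 − 2656 = 309 bp
  3792 − 2965 = 827 bp
  4015 − 3792 = 223 bp
Sorted largest to smallest: 2656, 827, 309, 223 bp.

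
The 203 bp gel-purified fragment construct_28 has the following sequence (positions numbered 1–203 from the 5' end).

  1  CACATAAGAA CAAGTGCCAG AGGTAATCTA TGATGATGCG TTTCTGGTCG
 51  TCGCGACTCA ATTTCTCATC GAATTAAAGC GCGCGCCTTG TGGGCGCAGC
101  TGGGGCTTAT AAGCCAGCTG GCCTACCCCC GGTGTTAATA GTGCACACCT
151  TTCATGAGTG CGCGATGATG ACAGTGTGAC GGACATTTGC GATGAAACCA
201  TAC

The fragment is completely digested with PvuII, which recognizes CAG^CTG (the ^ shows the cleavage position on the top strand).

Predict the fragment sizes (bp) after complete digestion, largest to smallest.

PvuII sites (CAGCTG) start at positions 97, 115.
PvuII cuts after base 3 of each site, so after positions 99, 117.
Linear molecule, 2 cuts → 3 fragments:
  1–99 → 99 bp
  100–117 → 18 bp
  118–203 → 86 bp
Sorted largest to smallest: 99, 86, 18 bp.

99, 86, 18 bp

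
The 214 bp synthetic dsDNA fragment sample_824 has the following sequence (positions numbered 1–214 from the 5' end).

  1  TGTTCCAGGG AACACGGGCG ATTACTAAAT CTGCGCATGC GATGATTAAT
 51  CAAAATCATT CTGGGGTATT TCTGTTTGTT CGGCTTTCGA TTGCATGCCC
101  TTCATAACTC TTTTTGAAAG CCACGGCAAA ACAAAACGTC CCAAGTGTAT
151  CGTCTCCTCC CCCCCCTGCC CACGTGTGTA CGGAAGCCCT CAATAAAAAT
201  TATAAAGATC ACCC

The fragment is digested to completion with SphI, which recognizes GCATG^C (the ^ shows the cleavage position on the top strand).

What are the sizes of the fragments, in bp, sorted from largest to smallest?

SphI sites (GCATGC) start at positions 35, 93.
SphI cuts after base 5 of each site (before the last base), so after positions 39, 97.
Linear molecule, 2 cuts → 3 fragments:
  1–39 → 39 bp
  40–97 → 58 bp
  98–214 → 117 bp
Sorted largest to smallest: 117, 58, 39 bp.

117, 58, 39 bp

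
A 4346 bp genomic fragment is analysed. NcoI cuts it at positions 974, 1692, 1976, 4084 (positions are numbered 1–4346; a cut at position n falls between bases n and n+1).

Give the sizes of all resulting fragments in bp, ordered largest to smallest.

2108, 974, 718, 284, 262 bp

Linear molecule, 4 cuts → 5 fragments:
  974 − 0 = 974 bp
  1692 − 974 = 718 bp
  1976 − 1692 = 284 bp
  4084 − 1976 = 2108 bp
  4346 − 4084 = 262 bp
Sorted largest to smallest: 2108, 974, 718, 284, 262 bp.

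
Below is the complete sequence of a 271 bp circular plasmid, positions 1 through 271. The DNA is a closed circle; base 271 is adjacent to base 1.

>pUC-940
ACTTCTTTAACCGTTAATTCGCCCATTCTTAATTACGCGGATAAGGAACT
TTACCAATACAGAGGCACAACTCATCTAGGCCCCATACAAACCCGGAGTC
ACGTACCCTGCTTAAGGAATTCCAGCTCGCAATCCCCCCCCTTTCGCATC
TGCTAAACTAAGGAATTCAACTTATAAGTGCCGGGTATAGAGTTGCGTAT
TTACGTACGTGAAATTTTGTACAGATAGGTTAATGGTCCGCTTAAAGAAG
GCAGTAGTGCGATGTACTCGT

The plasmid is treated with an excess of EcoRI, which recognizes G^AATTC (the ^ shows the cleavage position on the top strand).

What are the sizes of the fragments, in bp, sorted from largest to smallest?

EcoRI sites (GAATTC) start at positions 117, 163.
EcoRI cuts after the first base of each site, so after positions 117, 163.
Circular molecule, 2 cuts → 2 fragments:
  118–163 → 46 bp
  164–271 then 1–117 → 108 + 117 = 225 bp
Sorted largest to smallest: 225, 46 bp.

225, 46 bp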